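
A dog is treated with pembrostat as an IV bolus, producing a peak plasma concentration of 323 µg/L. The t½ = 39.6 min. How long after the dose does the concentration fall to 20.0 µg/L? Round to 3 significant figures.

k = ln 2 / 39.6 = 0.01750 min⁻¹
C(t) = C₀ e^(−kt)  ⇒  t = ln(C₀/C) / k
t = ln(323/20.0) / 0.01750 = 2.782 / 0.01750 ≈ 159 minutes

159 minutes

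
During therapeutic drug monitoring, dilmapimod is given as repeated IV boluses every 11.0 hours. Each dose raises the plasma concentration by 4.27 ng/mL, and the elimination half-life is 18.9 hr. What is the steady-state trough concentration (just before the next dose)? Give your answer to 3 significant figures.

8.59 ng/mL

k = ln 2 / 18.9 = 0.03667 hr⁻¹
Fraction remaining after one interval: e^(−kτ) = e^(−0.03667 × 11.0) = 0.6680
R = 1 / (1 − 0.6680) = 3.012
Css,max = 4.27 × 3.012 = 12.86 ng/mL
Css,min = Css,max × e^(−kτ) = 12.86 × 0.6680 ≈ 8.59 ng/mL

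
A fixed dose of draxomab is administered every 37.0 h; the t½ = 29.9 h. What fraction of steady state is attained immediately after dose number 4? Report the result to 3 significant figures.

k = ln 2 / 29.9 = 0.02318 h⁻¹
f_n = 1 − e^(−nkτ) = 1 − e^(−4 × 0.02318 × 37.0) = 1 − e^(−3.431) = 1 − 0.03236 ≈ 0.968

0.968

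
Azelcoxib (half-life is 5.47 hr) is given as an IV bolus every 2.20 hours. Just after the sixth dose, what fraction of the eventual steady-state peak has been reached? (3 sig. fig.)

k = ln 2 / 5.47 = 0.1267 hr⁻¹
f_n = 1 − e^(−nkτ) = 1 − e^(−6 × 0.1267 × 2.20) = 1 − e^(−1.673) = 1 − 0.1877 ≈ 0.812

0.812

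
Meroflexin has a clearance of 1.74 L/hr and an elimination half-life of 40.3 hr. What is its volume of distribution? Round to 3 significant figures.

101 L

k = ln 2 / t½ = ln 2 / 40.3 = 0.01720 hr⁻¹
V = CL / k = 1.74 / 0.01720 ≈ 101 L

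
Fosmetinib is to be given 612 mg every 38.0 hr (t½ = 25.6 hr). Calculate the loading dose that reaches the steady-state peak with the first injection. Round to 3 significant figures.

952 mg

k = ln 2 / 25.6 = 0.02708 hr⁻¹
Accumulation ratio R = 1 / (1 − e^(−kτ)) = 1 / (1 − e^(−0.02708×38.0)) = 1 / (1 − 0.3574) = 1.556
Loading dose = maintenance dose × R = 612 × 1.556 ≈ 952 mg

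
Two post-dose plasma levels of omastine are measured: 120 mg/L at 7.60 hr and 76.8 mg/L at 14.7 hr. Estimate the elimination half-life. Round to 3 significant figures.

k = ln(C₁/C₂) / (t₂ − t₁) = ln(120/76.8) / (14.7 − 7.60)
  = 0.4463 / 7.100 = 0.06286 hr⁻¹
t½ = ln 2 / k = ln 2 / 0.06286 ≈ 11.0 hours

11.0 hours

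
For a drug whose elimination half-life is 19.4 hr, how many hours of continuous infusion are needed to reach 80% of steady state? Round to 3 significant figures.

45.0 hours

k = ln 2 / 19.4 = 0.03573 hr⁻¹
f = 1 − e^(−kt)  ⇒  t = −ln(1 − f) / k
t = −ln(1 − 0.8) / 0.03573 = 1.609 / 0.03573 ≈ 45.0 hours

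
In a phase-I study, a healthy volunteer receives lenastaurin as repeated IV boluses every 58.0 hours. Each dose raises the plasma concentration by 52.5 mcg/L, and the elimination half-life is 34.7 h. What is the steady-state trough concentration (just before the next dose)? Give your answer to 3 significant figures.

k = ln 2 / 34.7 = 0.01998 h⁻¹
Fraction remaining after one interval: e^(−kτ) = e^(−0.01998 × 58.0) = 0.3139
R = 1 / (1 − 0.3139) = 1.458
Css,max = 52.5 × 1.458 = 76.52 mcg/L
Css,min = Css,max × e^(−kτ) = 76.52 × 0.3139 ≈ 24.0 mcg/L

24.0 mcg/L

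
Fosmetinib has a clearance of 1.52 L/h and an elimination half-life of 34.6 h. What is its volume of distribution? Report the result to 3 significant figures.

75.9 L

k = ln 2 / t½ = ln 2 / 34.6 = 0.02003 h⁻¹
V = CL / k = 1.52 / 0.02003 ≈ 75.9 L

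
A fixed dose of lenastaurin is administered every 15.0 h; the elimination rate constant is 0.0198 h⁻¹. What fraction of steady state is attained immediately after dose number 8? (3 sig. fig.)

f_n = 1 − e^(−nkτ) = 1 − e^(−8 × 0.01980 × 15.0) = 1 − e^(−2.376) = 1 − 0.09292 ≈ 0.907

0.907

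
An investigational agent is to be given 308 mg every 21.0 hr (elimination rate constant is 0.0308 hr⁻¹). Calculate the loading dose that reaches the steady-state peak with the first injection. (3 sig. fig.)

Accumulation ratio R = 1 / (1 − e^(−kτ)) = 1 / (1 − e^(−0.03080×21.0)) = 1 / (1 − 0.5237) = 2.100
Loading dose = maintenance dose × R = 308 × 2.100 ≈ 647 mg

647 mg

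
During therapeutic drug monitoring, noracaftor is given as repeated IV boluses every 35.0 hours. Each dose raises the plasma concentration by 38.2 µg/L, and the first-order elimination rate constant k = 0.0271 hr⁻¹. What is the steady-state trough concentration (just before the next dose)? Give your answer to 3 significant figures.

Fraction remaining after one interval: e^(−kτ) = e^(−0.02710 × 35.0) = 0.3873
R = 1 / (1 − 0.3873) = 1.632
Css,max = 38.2 × 1.632 = 62.35 µg/L
Css,min = Css,max × e^(−kτ) = 62.35 × 0.3873 ≈ 24.1 µg/L

24.1 µg/L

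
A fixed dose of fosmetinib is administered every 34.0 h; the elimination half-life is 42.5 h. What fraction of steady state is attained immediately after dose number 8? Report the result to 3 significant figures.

0.988

k = ln 2 / 42.5 = 0.01631 h⁻¹
f_n = 1 − e^(−nkτ) = 1 − e^(−8 × 0.01631 × 34.0) = 1 − e^(−4.436) = 1 − 0.01184 ≈ 0.988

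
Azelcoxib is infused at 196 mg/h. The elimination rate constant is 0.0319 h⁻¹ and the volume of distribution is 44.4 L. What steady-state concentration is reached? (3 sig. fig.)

138 µg/mL

CL = k · V = 0.0319 × 44.4 = 1.416 L/h
Css = rate / CL = 196 / 1.416 ≈ 138 µg/mL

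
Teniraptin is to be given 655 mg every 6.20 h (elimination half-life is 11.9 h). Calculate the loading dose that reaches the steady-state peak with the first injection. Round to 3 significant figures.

2160 mg

k = ln 2 / 11.9 = 0.05825 h⁻¹
Accumulation ratio R = 1 / (1 − e^(−kτ)) = 1 / (1 − e^(−0.05825×6.20)) = 1 / (1 − 0.6969) = 3.299
Loading dose = maintenance dose × R = 655 × 3.299 ≈ 2160 mg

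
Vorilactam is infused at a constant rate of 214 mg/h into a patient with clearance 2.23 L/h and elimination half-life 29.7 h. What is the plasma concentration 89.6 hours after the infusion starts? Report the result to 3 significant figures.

84.1 µg/mL

Css = rate / CL = 214 / 2.23 = 95.96 µg/mL
k = ln 2 / 29.7 = 0.02334 h⁻¹
C(t) = Css (1 − e^(−kt)) = 95.96 × (1 − e^(−2.091)) = 95.96 × 0.8765 ≈ 84.1 µg/mL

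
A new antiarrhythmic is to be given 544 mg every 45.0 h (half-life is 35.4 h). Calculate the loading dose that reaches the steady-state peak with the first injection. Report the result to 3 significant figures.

k = ln 2 / 35.4 = 0.01958 h⁻¹
Accumulation ratio R = 1 / (1 − e^(−kτ)) = 1 / (1 − e^(−0.01958×45.0)) = 1 / (1 − 0.4143) = 1.707
Loading dose = maintenance dose × R = 544 × 1.707 ≈ 929 mg

929 mg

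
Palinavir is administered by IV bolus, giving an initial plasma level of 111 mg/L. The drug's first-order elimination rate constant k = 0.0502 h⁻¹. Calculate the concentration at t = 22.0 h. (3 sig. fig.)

C(t) = C₀ e^(−kt) = 111 × e^(−0.05020 × 22.0) = 111 × e^(−1.104) = 111 × 0.3314 ≈ 36.8 mg/L

36.8 mg/L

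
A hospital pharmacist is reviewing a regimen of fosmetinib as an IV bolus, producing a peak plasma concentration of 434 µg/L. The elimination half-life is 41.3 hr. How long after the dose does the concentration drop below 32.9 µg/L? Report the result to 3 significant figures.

154 hours

k = ln 2 / 41.3 = 0.01678 hr⁻¹
C(t) = C₀ e^(−kt)  ⇒  t = ln(C₀/C) / k
t = ln(434/32.9) / 0.01678 = 2.580 / 0.01678 ≈ 154 hours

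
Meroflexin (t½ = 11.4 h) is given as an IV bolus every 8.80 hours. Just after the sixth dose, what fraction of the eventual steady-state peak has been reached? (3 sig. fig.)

0.960

k = ln 2 / 11.4 = 0.06080 h⁻¹
f_n = 1 − e^(−nkτ) = 1 − e^(−6 × 0.06080 × 8.80) = 1 − e^(−3.210) = 1 − 0.04034 ≈ 0.960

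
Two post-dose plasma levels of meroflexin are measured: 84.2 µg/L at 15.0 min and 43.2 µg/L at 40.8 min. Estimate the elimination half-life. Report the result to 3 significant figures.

k = ln(C₁/C₂) / (t₂ − t₁) = ln(84.2/43.2) / (40.8 − 15.0)
  = 0.6674 / 25.80 = 0.02587 min⁻¹
t½ = ln 2 / k = ln 2 / 0.02587 ≈ 26.8 minutes

26.8 minutes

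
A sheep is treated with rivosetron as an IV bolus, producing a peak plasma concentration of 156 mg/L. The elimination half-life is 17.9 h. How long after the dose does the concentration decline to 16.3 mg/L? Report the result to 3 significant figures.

k = ln 2 / 17.9 = 0.03872 h⁻¹
C(t) = C₀ e^(−kt)  ⇒  t = ln(C₀/C) / k
t = ln(156/16.3) / 0.03872 = 2.259 / 0.03872 ≈ 58.3 hours

58.3 hours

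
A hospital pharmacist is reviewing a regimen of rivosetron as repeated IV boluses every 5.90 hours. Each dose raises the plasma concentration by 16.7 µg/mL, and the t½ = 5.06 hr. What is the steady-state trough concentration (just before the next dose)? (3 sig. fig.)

k = ln 2 / 5.06 = 0.1370 hr⁻¹
Fraction remaining after one interval: e^(−kτ) = e^(−0.1370 × 5.90) = 0.4457
R = 1 / (1 − 0.4457) = 1.804
Css,max = 16.7 × 1.804 = 30.13 µg/mL
Css,min = Css,max × e^(−kτ) = 30.13 × 0.4457 ≈ 13.4 µg/mL

13.4 µg/mL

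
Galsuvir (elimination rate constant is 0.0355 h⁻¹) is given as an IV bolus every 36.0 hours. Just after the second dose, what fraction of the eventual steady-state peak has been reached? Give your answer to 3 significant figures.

0.922

f_n = 1 − e^(−nkτ) = 1 − e^(−2 × 0.03550 × 36.0) = 1 − e^(−2.556) = 1 − 0.07761 ≈ 0.922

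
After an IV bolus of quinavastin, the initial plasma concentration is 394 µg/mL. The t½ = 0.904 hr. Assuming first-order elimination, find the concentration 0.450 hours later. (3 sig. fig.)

279 µg/mL

k = ln 2 / 0.904 = 0.7668 hr⁻¹
C(t) = C₀ e^(−kt) = 394 × e^(−0.7668 × 0.450) = 394 × e^(−0.3450) = 394 × 0.7082 ≈ 279 µg/mL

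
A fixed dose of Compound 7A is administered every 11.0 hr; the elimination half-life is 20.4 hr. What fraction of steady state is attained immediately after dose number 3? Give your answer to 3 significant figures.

0.674

k = ln 2 / 20.4 = 0.03398 hr⁻¹
f_n = 1 − e^(−nkτ) = 1 − e^(−3 × 0.03398 × 11.0) = 1 − e^(−1.121) = 1 − 0.3259 ≈ 0.674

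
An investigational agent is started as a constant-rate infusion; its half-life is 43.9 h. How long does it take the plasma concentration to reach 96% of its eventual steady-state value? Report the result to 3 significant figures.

204 hours

k = ln 2 / 43.9 = 0.01579 h⁻¹
f = 1 − e^(−kt)  ⇒  t = −ln(1 − f) / k
t = −ln(1 − 0.96) / 0.01579 = 3.219 / 0.01579 ≈ 204 hours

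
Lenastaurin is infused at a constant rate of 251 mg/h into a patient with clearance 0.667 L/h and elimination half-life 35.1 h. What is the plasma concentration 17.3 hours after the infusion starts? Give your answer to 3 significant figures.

Css = rate / CL = 251 / 0.667 = 376.3 mg/L
k = ln 2 / 35.1 = 0.01975 h⁻¹
C(t) = Css (1 − e^(−kt)) = 376.3 × (1 − e^(−0.3416)) = 376.3 × 0.2894 ≈ 109 mg/L

109 mg/L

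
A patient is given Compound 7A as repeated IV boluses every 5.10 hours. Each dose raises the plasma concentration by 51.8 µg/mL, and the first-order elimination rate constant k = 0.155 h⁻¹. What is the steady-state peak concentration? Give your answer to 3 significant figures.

Fraction remaining after one interval: e^(−kτ) = e^(−0.1550 × 5.10) = 0.4536
R = 1 / (1 − 0.4536) = 1.830
Css,max = 51.8 × 1.830 ≈ 94.8 µg/mL

94.8 µg/mL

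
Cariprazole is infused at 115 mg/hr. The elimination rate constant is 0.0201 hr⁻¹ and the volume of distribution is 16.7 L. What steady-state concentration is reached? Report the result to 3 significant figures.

343 µg/mL

CL = k · V = 0.0201 × 16.7 = 0.3357 L/hr
Css = rate / CL = 115 / 0.3357 ≈ 343 µg/mL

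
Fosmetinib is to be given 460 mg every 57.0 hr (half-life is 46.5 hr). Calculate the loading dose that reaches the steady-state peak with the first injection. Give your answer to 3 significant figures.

804 mg

k = ln 2 / 46.5 = 0.01491 hr⁻¹
Accumulation ratio R = 1 / (1 − e^(−kτ)) = 1 / (1 − e^(−0.01491×57.0)) = 1 / (1 − 0.4276) = 1.747
Loading dose = maintenance dose × R = 460 × 1.747 ≈ 804 mg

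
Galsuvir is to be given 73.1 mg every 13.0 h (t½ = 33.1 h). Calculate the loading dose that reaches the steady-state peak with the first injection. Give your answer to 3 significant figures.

k = ln 2 / 33.1 = 0.02094 h⁻¹
Accumulation ratio R = 1 / (1 − e^(−kτ)) = 1 / (1 − e^(−0.02094×13.0)) = 1 / (1 − 0.7617) = 4.196
Loading dose = maintenance dose × R = 73.1 × 4.196 ≈ 307 mg

307 mg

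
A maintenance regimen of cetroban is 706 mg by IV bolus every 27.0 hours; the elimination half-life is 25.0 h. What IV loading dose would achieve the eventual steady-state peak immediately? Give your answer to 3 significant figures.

k = ln 2 / 25.0 = 0.02773 h⁻¹
Accumulation ratio R = 1 / (1 − e^(−kτ)) = 1 / (1 − e^(−0.02773×27.0)) = 1 / (1 − 0.4730) = 1.898
Loading dose = maintenance dose × R = 706 × 1.898 ≈ 1340 mg

1340 mg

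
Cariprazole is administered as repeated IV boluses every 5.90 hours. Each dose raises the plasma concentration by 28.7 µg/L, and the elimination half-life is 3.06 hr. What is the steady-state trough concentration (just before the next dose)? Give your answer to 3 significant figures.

k = ln 2 / 3.06 = 0.2265 hr⁻¹
Fraction remaining after one interval: e^(−kτ) = e^(−0.2265 × 5.90) = 0.2628
R = 1 / (1 − 0.2628) = 1.356
Css,max = 28.7 × 1.356 = 38.93 µg/L
Css,min = Css,max × e^(−kτ) = 38.93 × 0.2628 ≈ 10.2 µg/L

10.2 µg/L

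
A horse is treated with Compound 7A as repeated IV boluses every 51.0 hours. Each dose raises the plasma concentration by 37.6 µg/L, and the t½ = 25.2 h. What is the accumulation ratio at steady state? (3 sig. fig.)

1.33

k = ln 2 / 25.2 = 0.02751 h⁻¹
Fraction remaining after one interval: e^(−kτ) = e^(−0.02751 × 51.0) = 0.2459
R = 1 / (1 − 0.2459) = 1 / 0.7541 ≈ 1.33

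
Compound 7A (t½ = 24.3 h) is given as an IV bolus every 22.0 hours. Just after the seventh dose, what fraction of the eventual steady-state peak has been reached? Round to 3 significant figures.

0.988

k = ln 2 / 24.3 = 0.02852 h⁻¹
f_n = 1 − e^(−nkτ) = 1 − e^(−7 × 0.02852 × 22.0) = 1 − e^(−4.393) = 1 − 0.01237 ≈ 0.988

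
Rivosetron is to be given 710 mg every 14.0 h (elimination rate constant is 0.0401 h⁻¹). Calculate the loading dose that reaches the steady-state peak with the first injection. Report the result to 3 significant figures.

Accumulation ratio R = 1 / (1 − e^(−kτ)) = 1 / (1 − e^(−0.04010×14.0)) = 1 / (1 − 0.5704) = 2.328
Loading dose = maintenance dose × R = 710 × 2.328 ≈ 1650 mg

1650 mg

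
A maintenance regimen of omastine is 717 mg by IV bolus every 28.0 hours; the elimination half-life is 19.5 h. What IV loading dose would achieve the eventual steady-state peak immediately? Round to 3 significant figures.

1140 mg

k = ln 2 / 19.5 = 0.03555 h⁻¹
Accumulation ratio R = 1 / (1 − e^(−kτ)) = 1 / (1 − e^(−0.03555×28.0)) = 1 / (1 − 0.3696) = 1.586
Loading dose = maintenance dose × R = 717 × 1.586 ≈ 1140 mg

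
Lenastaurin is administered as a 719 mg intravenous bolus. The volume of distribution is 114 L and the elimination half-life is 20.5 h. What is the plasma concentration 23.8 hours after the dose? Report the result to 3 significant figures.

2.82 µg/mL

C₀ = dose / V = 719 / 114 = 6.307 µg/mL
k = ln 2 / 20.5 = 0.03381 h⁻¹
C(t) = C₀ e^(−kt) = 6.307 × e^(−0.03381 × 23.8) = 6.307 × e^(−0.8047) = 6.307 × 0.4472 ≈ 2.82 µg/mL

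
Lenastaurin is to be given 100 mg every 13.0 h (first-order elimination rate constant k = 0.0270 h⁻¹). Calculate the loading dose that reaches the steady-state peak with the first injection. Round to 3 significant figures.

Accumulation ratio R = 1 / (1 − e^(−kτ)) = 1 / (1 − e^(−0.02700×13.0)) = 1 / (1 − 0.7040) = 3.378
Loading dose = maintenance dose × R = 100 × 3.378 ≈ 338 mg

338 mg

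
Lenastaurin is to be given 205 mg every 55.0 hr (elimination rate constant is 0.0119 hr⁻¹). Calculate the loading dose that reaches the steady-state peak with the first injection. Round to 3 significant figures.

427 mg

Accumulation ratio R = 1 / (1 − e^(−kτ)) = 1 / (1 − e^(−0.01190×55.0)) = 1 / (1 − 0.5197) = 2.082
Loading dose = maintenance dose × R = 205 × 2.082 ≈ 427 mg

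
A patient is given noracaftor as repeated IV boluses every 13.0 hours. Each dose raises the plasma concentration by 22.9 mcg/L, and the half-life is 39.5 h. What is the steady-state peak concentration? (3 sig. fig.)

k = ln 2 / 39.5 = 0.01755 h⁻¹
Fraction remaining after one interval: e^(−kτ) = e^(−0.01755 × 13.0) = 0.7960
R = 1 / (1 − 0.7960) = 4.903
Css,max = 22.9 × 4.903 ≈ 112 mcg/L

112 mcg/L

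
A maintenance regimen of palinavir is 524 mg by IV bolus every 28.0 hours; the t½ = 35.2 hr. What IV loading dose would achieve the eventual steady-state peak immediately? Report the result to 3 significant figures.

k = ln 2 / 35.2 = 0.01969 hr⁻¹
Accumulation ratio R = 1 / (1 − e^(−kτ)) = 1 / (1 − e^(−0.01969×28.0)) = 1 / (1 − 0.5762) = 2.359
Loading dose = maintenance dose × R = 524 × 2.359 ≈ 1240 mg

1240 mg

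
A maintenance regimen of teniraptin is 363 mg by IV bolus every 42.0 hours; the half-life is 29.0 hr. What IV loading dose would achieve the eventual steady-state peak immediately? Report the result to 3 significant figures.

k = ln 2 / 29.0 = 0.02390 hr⁻¹
Accumulation ratio R = 1 / (1 − e^(−kτ)) = 1 / (1 − e^(−0.02390×42.0)) = 1 / (1 − 0.3665) = 1.578
Loading dose = maintenance dose × R = 363 × 1.578 ≈ 573 mg

573 mg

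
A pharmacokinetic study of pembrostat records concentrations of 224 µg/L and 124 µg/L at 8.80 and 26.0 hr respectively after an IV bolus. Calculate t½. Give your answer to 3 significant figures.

k = ln(C₁/C₂) / (t₂ − t₁) = ln(224/124) / (26.0 − 8.80)
  = 0.5914 / 17.20 = 0.03438 hr⁻¹
t½ = ln 2 / k = ln 2 / 0.03438 ≈ 20.2 hours

20.2 hours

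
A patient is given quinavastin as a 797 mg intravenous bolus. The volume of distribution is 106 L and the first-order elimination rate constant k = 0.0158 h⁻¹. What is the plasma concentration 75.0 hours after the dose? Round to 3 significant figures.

2.30 mg/L

C₀ = dose / V = 797 / 106 = 7.519 mg/L
C(t) = C₀ e^(−kt) = 7.519 × e^(−0.01580 × 75.0) = 7.519 × e^(−1.185) = 7.519 × 0.3057 ≈ 2.30 mg/L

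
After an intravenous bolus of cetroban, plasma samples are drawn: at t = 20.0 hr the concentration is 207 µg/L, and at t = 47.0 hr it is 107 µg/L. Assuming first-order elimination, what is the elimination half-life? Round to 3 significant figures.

28.4 hours

k = ln(C₁/C₂) / (t₂ − t₁) = ln(207/107) / (47.0 − 20.0)
  = 0.6599 / 27.00 = 0.02444 hr⁻¹
t½ = ln 2 / k = ln 2 / 0.02444 ≈ 28.4 hours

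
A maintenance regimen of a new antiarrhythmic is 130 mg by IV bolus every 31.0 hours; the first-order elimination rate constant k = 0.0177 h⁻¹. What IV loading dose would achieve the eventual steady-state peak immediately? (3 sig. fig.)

308 mg

Accumulation ratio R = 1 / (1 − e^(−kτ)) = 1 / (1 − e^(−0.01770×31.0)) = 1 / (1 − 0.5777) = 2.368
Loading dose = maintenance dose × R = 130 × 2.368 ≈ 308 mg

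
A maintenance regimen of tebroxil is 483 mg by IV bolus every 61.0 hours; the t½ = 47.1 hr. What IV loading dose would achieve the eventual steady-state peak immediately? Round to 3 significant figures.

815 mg

k = ln 2 / 47.1 = 0.01472 hr⁻¹
Accumulation ratio R = 1 / (1 − e^(−kτ)) = 1 / (1 − e^(−0.01472×61.0)) = 1 / (1 − 0.4075) = 1.688
Loading dose = maintenance dose × R = 483 × 1.688 ≈ 815 mg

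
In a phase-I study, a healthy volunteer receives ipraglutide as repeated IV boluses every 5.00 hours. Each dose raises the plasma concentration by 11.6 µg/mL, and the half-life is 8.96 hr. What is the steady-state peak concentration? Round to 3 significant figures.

k = ln 2 / 8.96 = 0.07736 hr⁻¹
Fraction remaining after one interval: e^(−kτ) = e^(−0.07736 × 5.00) = 0.6792
R = 1 / (1 − 0.6792) = 3.117
Css,max = 11.6 × 3.117 ≈ 36.2 µg/mL

36.2 µg/mL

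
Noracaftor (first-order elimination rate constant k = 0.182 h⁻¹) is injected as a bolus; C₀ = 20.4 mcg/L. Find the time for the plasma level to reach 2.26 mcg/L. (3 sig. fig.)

C(t) = C₀ e^(−kt)  ⇒  t = ln(C₀/C) / k
t = ln(20.4/2.26) / 0.1820 = 2.200 / 0.1820 ≈ 12.1 hours

12.1 hours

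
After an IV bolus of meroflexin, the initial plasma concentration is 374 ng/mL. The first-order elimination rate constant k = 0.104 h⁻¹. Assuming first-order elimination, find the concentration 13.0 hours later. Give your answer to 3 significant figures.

C(t) = C₀ e^(−kt) = 374 × e^(−0.1040 × 13.0) = 374 × e^(−1.352) = 374 × 0.2587 ≈ 96.8 ng/mL

96.8 ng/mL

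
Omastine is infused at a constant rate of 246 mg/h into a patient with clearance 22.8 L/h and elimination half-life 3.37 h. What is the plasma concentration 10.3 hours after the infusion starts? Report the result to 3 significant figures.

Css = rate / CL = 246 / 22.8 = 10.79 mg/L
k = ln 2 / 3.37 = 0.2057 h⁻¹
C(t) = Css (1 − e^(−kt)) = 10.79 × (1 − e^(−2.119)) = 10.79 × 0.8798 ≈ 9.49 mg/L

9.49 mg/L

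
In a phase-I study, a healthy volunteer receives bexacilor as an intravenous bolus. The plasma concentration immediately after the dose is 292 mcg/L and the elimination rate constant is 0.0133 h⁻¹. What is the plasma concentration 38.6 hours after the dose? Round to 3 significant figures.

175 mcg/L

C(t) = C₀ e^(−kt) = 292 × e^(−0.01330 × 38.6) = 292 × e^(−0.5134) = 292 × 0.5985 ≈ 175 mcg/L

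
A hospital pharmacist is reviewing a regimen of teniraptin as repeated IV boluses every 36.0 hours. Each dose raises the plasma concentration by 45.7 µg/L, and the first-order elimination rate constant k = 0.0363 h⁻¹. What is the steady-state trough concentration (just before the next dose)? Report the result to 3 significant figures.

17.0 µg/L

Fraction remaining after one interval: e^(−kτ) = e^(−0.03630 × 36.0) = 0.2707
R = 1 / (1 − 0.2707) = 1.371
Css,max = 45.7 × 1.371 = 62.66 µg/L
Css,min = Css,max × e^(−kτ) = 62.66 × 0.2707 ≈ 17.0 µg/L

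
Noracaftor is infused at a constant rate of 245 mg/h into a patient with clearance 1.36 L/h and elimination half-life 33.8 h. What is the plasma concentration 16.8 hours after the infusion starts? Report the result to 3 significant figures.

Css = rate / CL = 245 / 1.36 = 180.1 mg/L
k = ln 2 / 33.8 = 0.02051 h⁻¹
C(t) = Css (1 − e^(−kt)) = 180.1 × (1 − e^(−0.3445)) = 180.1 × 0.2914 ≈ 52.5 mg/L

52.5 mg/L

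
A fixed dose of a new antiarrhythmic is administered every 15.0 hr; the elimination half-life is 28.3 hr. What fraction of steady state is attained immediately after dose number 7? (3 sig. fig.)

0.924

k = ln 2 / 28.3 = 0.02449 hr⁻¹
f_n = 1 − e^(−nkτ) = 1 − e^(−7 × 0.02449 × 15.0) = 1 − e^(−2.572) = 1 − 0.07640 ≈ 0.924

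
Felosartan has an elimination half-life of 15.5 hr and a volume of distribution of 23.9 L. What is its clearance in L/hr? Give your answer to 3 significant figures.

k = ln 2 / t½ = ln 2 / 15.5 = 0.04472 hr⁻¹
CL = k · V = 0.04472 × 23.9 ≈ 1.07 L/hr

1.07 L/hr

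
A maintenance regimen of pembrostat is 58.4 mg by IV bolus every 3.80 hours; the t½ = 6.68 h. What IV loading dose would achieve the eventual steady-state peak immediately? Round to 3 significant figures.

k = ln 2 / 6.68 = 0.1038 h⁻¹
Accumulation ratio R = 1 / (1 − e^(−kτ)) = 1 / (1 − e^(−0.1038×3.80)) = 1 / (1 − 0.6741) = 3.069
Loading dose = maintenance dose × R = 58.4 × 3.069 ≈ 179 mg

179 mg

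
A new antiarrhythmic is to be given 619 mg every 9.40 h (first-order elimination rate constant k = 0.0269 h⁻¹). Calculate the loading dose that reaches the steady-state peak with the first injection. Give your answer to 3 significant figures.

2770 mg

Accumulation ratio R = 1 / (1 − e^(−kτ)) = 1 / (1 − e^(−0.02690×9.40)) = 1 / (1 − 0.7766) = 4.476
Loading dose = maintenance dose × R = 619 × 4.476 ≈ 2770 mg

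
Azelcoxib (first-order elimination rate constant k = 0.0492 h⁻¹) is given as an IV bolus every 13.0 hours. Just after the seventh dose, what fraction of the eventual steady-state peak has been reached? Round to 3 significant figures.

f_n = 1 − e^(−nkτ) = 1 − e^(−7 × 0.04920 × 13.0) = 1 − e^(−4.477) = 1 − 0.01137 ≈ 0.989

0.989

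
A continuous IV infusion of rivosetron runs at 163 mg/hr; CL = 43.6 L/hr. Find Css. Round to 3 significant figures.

3.74 mg/L

Css = infusion rate / CL = 163 / 43.6 ≈ 3.74 mg/L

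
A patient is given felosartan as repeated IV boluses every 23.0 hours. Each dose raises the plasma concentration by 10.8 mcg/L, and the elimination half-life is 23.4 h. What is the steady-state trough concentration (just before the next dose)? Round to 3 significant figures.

k = ln 2 / 23.4 = 0.02962 h⁻¹
Fraction remaining after one interval: e^(−kτ) = e^(−0.02962 × 23.0) = 0.5060
R = 1 / (1 − 0.5060) = 2.024
Css,max = 10.8 × 2.024 = 21.86 mcg/L
Css,min = Css,max × e^(−kτ) = 21.86 × 0.5060 ≈ 11.1 mcg/L

11.1 mcg/L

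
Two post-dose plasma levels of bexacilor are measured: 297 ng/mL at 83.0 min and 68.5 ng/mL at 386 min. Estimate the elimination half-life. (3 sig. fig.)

k = ln(C₁/C₂) / (t₂ − t₁) = ln(297/68.5) / (386 − 83.0)
  = 1.467 / 303.0 = 0.004841 min⁻¹
t½ = ln 2 / k = ln 2 / 0.004841 ≈ 143 minutes

143 minutes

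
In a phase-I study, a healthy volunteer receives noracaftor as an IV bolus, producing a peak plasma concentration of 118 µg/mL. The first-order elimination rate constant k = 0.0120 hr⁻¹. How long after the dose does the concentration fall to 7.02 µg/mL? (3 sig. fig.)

235 hours

C(t) = C₀ e^(−kt)  ⇒  t = ln(C₀/C) / k
t = ln(118/7.02) / 0.01200 = 2.822 / 0.01200 ≈ 235 hours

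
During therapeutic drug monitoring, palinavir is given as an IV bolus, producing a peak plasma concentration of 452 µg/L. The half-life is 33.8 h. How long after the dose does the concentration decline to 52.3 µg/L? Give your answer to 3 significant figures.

k = ln 2 / 33.8 = 0.02051 h⁻¹
C(t) = C₀ e^(−kt)  ⇒  t = ln(C₀/C) / k
t = ln(452/52.3) / 0.02051 = 2.157 / 0.02051 ≈ 105 hours

105 hours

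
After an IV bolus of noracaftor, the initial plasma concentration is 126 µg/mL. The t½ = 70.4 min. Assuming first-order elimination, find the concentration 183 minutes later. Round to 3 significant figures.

20.8 µg/mL

k = ln 2 / 70.4 = 0.009846 min⁻¹
C(t) = C₀ e^(−kt) = 126 × e^(−0.009846 × 183) = 126 × e^(−1.802) = 126 × 0.1650 ≈ 20.8 µg/mL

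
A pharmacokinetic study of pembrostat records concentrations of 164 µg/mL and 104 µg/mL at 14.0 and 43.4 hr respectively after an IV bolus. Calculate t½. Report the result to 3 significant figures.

k = ln(C₁/C₂) / (t₂ − t₁) = ln(164/104) / (43.4 − 14.0)
  = 0.4555 / 29.40 = 0.01549 hr⁻¹
t½ = ln 2 / k = ln 2 / 0.01549 ≈ 44.7 hours

44.7 hours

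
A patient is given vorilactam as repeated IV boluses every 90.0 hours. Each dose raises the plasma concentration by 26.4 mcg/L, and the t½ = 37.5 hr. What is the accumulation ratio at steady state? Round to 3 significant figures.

1.23

k = ln 2 / 37.5 = 0.01848 hr⁻¹
Fraction remaining after one interval: e^(−kτ) = e^(−0.01848 × 90.0) = 0.1895
R = 1 / (1 − 0.1895) = 1 / 0.8105 ≈ 1.23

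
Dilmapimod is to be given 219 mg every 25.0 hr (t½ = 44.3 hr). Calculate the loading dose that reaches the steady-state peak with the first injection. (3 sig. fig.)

676 mg

k = ln 2 / 44.3 = 0.01565 hr⁻¹
Accumulation ratio R = 1 / (1 − e^(−kτ)) = 1 / (1 − e^(−0.01565×25.0)) = 1 / (1 − 0.6763) = 3.089
Loading dose = maintenance dose × R = 219 × 3.089 ≈ 676 mg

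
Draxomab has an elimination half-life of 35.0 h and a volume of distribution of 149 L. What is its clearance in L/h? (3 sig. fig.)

k = ln 2 / t½ = ln 2 / 35.0 = 0.01980 h⁻¹
CL = k · V = 0.01980 × 149 ≈ 2.95 L/h

2.95 L/h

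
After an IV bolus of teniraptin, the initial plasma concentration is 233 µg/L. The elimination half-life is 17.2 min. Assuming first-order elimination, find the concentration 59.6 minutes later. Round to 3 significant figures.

k = ln 2 / 17.2 = 0.04030 min⁻¹
59.6 min is 3.465 half-lives, so C = 233 × (1/2)^3.465 = 233 × 0.09055 ≈ 21.1 µg/L

21.1 µg/L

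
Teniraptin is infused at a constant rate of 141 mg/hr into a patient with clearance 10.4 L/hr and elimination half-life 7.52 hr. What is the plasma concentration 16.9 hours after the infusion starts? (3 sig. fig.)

Css = rate / CL = 141 / 10.4 = 13.56 mg/L
k = ln 2 / 7.52 = 0.09217 hr⁻¹
C(t) = Css (1 − e^(−kt)) = 13.56 × (1 − e^(−1.558)) = 13.56 × 0.7894 ≈ 10.7 mg/L

10.7 mg/L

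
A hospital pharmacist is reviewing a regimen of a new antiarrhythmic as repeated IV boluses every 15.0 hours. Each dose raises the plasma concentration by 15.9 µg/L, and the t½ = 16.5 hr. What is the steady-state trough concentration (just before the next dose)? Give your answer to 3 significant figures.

k = ln 2 / 16.5 = 0.04201 hr⁻¹
Fraction remaining after one interval: e^(−kτ) = e^(−0.04201 × 15.0) = 0.5325
R = 1 / (1 − 0.5325) = 2.139
Css,max = 15.9 × 2.139 = 34.01 µg/L
Css,min = Css,max × e^(−kτ) = 34.01 × 0.5325 ≈ 18.1 µg/L

18.1 µg/L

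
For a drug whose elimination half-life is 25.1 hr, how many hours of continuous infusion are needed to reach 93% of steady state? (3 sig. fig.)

k = ln 2 / 25.1 = 0.02762 hr⁻¹
f = 1 − e^(−kt)  ⇒  t = −ln(1 − f) / k
t = −ln(1 − 0.93) / 0.02762 = 2.659 / 0.02762 ≈ 96.3 hours

96.3 hours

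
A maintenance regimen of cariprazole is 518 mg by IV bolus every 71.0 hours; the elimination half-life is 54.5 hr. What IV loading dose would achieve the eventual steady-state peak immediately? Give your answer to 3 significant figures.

871 mg

k = ln 2 / 54.5 = 0.01272 hr⁻¹
Accumulation ratio R = 1 / (1 − e^(−kτ)) = 1 / (1 − e^(−0.01272×71.0)) = 1 / (1 − 0.4054) = 1.682
Loading dose = maintenance dose × R = 518 × 1.682 ≈ 871 mg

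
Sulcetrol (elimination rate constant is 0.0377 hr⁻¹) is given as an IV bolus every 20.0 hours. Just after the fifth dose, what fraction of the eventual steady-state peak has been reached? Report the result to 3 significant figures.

0.977

f_n = 1 − e^(−nkτ) = 1 − e^(−5 × 0.03770 × 20.0) = 1 − e^(−3.770) = 1 − 0.02305 ≈ 0.977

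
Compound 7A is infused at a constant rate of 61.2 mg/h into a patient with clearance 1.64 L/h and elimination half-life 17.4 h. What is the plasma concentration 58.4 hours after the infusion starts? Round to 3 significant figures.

Css = rate / CL = 61.2 / 1.64 = 37.32 µg/mL
k = ln 2 / 17.4 = 0.03984 h⁻¹
C(t) = Css (1 − e^(−kt)) = 37.32 × (1 − e^(−2.326)) = 37.32 × 0.9024 ≈ 33.7 µg/mL

33.7 µg/mL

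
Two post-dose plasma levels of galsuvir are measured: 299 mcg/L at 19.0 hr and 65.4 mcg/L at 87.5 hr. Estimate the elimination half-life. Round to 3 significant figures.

k = ln(C₁/C₂) / (t₂ − t₁) = ln(299/65.4) / (87.5 − 19.0)
  = 1.520 / 68.50 = 0.02219 hr⁻¹
t½ = ln 2 / k = ln 2 / 0.02219 ≈ 31.2 hours

31.2 hours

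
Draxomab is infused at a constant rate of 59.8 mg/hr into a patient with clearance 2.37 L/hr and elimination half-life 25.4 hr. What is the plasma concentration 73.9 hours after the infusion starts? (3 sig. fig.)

21.9 mg/L

Css = rate / CL = 59.8 / 2.37 = 25.23 mg/L
k = ln 2 / 25.4 = 0.02729 hr⁻¹
C(t) = Css (1 − e^(−kt)) = 25.23 × (1 − e^(−2.017)) = 25.23 × 0.8669 ≈ 21.9 mg/L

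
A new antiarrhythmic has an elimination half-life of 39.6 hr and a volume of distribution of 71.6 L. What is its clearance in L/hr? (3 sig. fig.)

1.25 L/hr

k = ln 2 / t½ = ln 2 / 39.6 = 0.01750 hr⁻¹
CL = k · V = 0.01750 × 71.6 ≈ 1.25 L/hr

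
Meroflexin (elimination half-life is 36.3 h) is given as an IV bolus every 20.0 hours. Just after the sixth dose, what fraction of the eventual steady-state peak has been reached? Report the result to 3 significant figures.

0.899

k = ln 2 / 36.3 = 0.01909 h⁻¹
f_n = 1 − e^(−nkτ) = 1 − e^(−6 × 0.01909 × 20.0) = 1 − e^(−2.291) = 1 − 0.1011 ≈ 0.899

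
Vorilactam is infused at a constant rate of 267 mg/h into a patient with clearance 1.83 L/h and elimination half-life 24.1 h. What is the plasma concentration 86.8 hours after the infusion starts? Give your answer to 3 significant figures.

Css = rate / CL = 267 / 1.83 = 145.9 mg/L
k = ln 2 / 24.1 = 0.02876 h⁻¹
C(t) = Css (1 − e^(−kt)) = 145.9 × (1 − e^(−2.496)) = 145.9 × 0.9176 ≈ 134 mg/L

134 mg/L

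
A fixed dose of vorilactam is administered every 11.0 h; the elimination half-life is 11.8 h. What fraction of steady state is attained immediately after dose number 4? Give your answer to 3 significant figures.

0.925

k = ln 2 / 11.8 = 0.05874 h⁻¹
f_n = 1 − e^(−nkτ) = 1 − e^(−4 × 0.05874 × 11.0) = 1 − e^(−2.585) = 1 − 0.07542 ≈ 0.925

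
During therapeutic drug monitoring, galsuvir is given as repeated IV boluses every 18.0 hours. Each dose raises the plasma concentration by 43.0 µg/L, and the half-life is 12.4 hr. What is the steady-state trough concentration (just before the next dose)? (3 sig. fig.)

24.8 µg/L

k = ln 2 / 12.4 = 0.05590 hr⁻¹
Fraction remaining after one interval: e^(−kτ) = e^(−0.05590 × 18.0) = 0.3656
R = 1 / (1 − 0.3656) = 1.576
Css,max = 43.0 × 1.576 = 67.78 µg/L
Css,min = Css,max × e^(−kτ) = 67.78 × 0.3656 ≈ 24.8 µg/L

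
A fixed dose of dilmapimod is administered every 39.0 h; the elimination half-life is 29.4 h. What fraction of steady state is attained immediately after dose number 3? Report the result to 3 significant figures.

k = ln 2 / 29.4 = 0.02358 h⁻¹
f_n = 1 − e^(−nkτ) = 1 − e^(−3 × 0.02358 × 39.0) = 1 − e^(−2.758) = 1 − 0.06339 ≈ 0.937

0.937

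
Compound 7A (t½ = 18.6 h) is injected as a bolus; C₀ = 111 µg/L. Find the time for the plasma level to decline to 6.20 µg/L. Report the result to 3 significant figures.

k = ln 2 / 18.6 = 0.03727 h⁻¹
C(t) = C₀ e^(−kt)  ⇒  t = ln(C₀/C) / k
t = ln(111/6.20) / 0.03727 = 2.885 / 0.03727 ≈ 77.4 hours

77.4 hours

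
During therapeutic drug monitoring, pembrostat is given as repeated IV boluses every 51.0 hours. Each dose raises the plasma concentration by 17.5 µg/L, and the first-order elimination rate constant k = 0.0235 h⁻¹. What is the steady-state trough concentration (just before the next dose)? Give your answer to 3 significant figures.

7.56 µg/L

Fraction remaining after one interval: e^(−kτ) = e^(−0.02350 × 51.0) = 0.3016
R = 1 / (1 − 0.3016) = 1.432
Css,max = 17.5 × 1.432 = 25.06 µg/L
Css,min = Css,max × e^(−kτ) = 25.06 × 0.3016 ≈ 7.56 µg/L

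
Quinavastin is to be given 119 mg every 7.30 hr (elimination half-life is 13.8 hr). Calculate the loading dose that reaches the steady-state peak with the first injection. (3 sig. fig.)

388 mg

k = ln 2 / 13.8 = 0.05023 hr⁻¹
Accumulation ratio R = 1 / (1 − e^(−kτ)) = 1 / (1 − e^(−0.05023×7.30)) = 1 / (1 − 0.6930) = 3.258
Loading dose = maintenance dose × R = 119 × 3.258 ≈ 388 mg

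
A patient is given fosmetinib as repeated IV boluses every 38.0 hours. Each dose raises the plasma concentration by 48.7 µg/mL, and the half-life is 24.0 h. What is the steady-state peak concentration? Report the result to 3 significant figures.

k = ln 2 / 24.0 = 0.02888 h⁻¹
Fraction remaining after one interval: e^(−kτ) = e^(−0.02888 × 38.0) = 0.3337
R = 1 / (1 − 0.3337) = 1.501
Css,max = 48.7 × 1.501 ≈ 73.1 µg/mL

73.1 µg/mL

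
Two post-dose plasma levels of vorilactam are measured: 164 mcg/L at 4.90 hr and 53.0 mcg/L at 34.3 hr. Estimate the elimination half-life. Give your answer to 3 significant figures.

18.0 hours

k = ln(C₁/C₂) / (t₂ − t₁) = ln(164/53.0) / (34.3 − 4.90)
  = 1.130 / 29.40 = 0.03842 hr⁻¹
t½ = ln 2 / k = ln 2 / 0.03842 ≈ 18.0 hours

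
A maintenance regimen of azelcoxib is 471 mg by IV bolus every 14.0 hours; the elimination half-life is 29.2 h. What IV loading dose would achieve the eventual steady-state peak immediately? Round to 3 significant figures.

k = ln 2 / 29.2 = 0.02374 h⁻¹
Accumulation ratio R = 1 / (1 − e^(−kτ)) = 1 / (1 − e^(−0.02374×14.0)) = 1 / (1 − 0.7172) = 3.537
Loading dose = maintenance dose × R = 471 × 3.537 ≈ 1670 mg

1670 mg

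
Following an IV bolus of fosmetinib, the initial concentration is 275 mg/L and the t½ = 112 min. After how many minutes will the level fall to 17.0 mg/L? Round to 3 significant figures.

450 minutes

k = ln 2 / 112 = 0.006189 min⁻¹
C(t) = C₀ e^(−kt)  ⇒  t = ln(C₀/C) / k
t = ln(275/17.0) / 0.006189 = 2.784 / 0.006189 ≈ 450 minutes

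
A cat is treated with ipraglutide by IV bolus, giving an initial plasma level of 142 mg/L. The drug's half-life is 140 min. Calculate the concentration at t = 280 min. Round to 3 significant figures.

35.5 mg/L

k = ln 2 / 140 = 0.004951 min⁻¹
C(t) = C₀ e^(−kt) = 142 × e^(−0.004951 × 280) = 142 × e^(−1.386) = 142 × 0.2500 ≈ 35.5 mg/L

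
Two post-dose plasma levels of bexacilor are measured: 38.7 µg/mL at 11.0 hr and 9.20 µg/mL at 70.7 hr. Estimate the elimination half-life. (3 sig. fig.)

k = ln(C₁/C₂) / (t₂ − t₁) = ln(38.7/9.20) / (70.7 − 11.0)
  = 1.437 / 59.70 = 0.02406 hr⁻¹
t½ = ln 2 / k = ln 2 / 0.02406 ≈ 28.8 hours

28.8 hours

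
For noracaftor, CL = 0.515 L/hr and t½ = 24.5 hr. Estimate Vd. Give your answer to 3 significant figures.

18.2 L

k = ln 2 / t½ = ln 2 / 24.5 = 0.02829 hr⁻¹
V = CL / k = 0.515 / 0.02829 ≈ 18.2 L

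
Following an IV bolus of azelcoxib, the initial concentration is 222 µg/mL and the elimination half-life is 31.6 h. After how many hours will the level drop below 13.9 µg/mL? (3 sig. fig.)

k = ln 2 / 31.6 = 0.02194 h⁻¹
C(t) = C₀ e^(−kt)  ⇒  t = ln(C₀/C) / k
t = ln(222/13.9) / 0.02194 = 2.771 / 0.02194 ≈ 126 hours

126 hours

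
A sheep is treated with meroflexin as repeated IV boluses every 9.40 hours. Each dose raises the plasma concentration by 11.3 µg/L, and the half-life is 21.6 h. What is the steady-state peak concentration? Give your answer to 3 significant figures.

k = ln 2 / 21.6 = 0.03209 h⁻¹
Fraction remaining after one interval: e^(−kτ) = e^(−0.03209 × 9.40) = 0.7396
R = 1 / (1 − 0.7396) = 3.840
Css,max = 11.3 × 3.840 ≈ 43.4 µg/L

43.4 µg/L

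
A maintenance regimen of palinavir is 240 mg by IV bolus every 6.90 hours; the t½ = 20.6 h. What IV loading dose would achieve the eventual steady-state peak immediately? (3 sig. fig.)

k = ln 2 / 20.6 = 0.03365 h⁻¹
Accumulation ratio R = 1 / (1 − e^(−kτ)) = 1 / (1 − e^(−0.03365×6.90)) = 1 / (1 − 0.7928) = 4.827
Loading dose = maintenance dose × R = 240 × 4.827 ≈ 1160 mg

1160 mg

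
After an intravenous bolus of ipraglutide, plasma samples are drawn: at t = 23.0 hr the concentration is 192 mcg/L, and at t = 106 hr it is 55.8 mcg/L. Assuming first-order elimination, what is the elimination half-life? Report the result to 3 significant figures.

k = ln(C₁/C₂) / (t₂ − t₁) = ln(192/55.8) / (106 − 23.0)
  = 1.236 / 83.00 = 0.01489 hr⁻¹
t½ = ln 2 / k = ln 2 / 0.01489 ≈ 46.6 hours

46.6 hours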